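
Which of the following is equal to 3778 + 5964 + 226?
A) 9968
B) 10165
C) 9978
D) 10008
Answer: A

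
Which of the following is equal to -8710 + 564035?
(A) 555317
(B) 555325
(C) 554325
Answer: B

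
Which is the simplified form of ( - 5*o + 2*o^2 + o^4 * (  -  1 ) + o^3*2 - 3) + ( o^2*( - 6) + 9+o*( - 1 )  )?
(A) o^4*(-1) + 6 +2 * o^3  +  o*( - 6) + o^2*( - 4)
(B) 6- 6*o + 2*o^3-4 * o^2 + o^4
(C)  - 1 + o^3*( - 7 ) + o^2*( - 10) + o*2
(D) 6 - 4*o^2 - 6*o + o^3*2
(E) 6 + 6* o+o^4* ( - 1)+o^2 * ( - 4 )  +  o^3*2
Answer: A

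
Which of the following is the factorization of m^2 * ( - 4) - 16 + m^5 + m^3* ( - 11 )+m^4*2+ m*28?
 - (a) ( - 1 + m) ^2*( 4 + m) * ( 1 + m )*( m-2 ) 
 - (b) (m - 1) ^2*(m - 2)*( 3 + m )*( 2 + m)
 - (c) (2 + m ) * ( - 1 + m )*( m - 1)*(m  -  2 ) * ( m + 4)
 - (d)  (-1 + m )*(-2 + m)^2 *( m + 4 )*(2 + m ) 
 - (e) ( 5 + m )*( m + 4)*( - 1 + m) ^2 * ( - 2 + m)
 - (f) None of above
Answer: c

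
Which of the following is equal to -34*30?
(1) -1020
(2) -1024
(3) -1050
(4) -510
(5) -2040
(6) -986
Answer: 1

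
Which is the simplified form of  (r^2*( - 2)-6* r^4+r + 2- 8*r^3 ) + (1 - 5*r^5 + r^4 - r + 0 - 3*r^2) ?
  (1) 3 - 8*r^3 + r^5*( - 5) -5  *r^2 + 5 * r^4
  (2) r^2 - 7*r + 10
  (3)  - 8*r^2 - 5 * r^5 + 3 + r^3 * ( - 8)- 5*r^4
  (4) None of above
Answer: 4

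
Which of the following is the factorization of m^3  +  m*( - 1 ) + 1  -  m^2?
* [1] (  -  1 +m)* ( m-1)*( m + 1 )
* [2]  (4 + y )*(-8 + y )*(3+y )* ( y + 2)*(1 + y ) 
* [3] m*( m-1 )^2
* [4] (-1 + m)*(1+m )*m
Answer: 1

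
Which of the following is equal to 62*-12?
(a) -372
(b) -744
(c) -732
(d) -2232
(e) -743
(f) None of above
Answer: b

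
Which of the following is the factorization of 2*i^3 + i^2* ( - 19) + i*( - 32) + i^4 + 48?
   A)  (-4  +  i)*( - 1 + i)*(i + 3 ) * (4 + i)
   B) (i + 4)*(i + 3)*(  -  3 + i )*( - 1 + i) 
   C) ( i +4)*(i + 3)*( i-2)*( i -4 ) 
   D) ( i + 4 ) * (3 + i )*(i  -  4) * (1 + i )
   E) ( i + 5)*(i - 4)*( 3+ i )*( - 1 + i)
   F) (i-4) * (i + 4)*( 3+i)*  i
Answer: A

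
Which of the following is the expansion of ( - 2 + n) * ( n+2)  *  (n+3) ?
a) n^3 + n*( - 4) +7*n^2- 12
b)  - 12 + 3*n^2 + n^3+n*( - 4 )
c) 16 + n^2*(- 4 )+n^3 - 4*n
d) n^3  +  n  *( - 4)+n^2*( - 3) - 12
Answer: b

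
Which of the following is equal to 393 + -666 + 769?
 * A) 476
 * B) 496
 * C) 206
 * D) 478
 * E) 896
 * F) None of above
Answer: B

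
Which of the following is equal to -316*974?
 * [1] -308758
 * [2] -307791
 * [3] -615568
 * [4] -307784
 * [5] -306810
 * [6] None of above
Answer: 4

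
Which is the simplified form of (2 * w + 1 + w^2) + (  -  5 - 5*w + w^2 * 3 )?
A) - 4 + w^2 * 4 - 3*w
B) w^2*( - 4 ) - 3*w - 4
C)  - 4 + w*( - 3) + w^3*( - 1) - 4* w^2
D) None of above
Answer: A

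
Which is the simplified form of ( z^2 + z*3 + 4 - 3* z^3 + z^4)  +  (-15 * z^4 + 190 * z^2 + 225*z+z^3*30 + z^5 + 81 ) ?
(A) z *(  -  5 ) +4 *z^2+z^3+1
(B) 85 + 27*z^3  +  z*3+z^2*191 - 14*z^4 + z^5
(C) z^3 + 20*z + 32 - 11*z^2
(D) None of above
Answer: D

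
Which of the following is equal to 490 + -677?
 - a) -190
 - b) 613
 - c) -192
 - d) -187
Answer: d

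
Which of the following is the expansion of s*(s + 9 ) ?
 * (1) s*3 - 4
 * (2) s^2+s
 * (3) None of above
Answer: 3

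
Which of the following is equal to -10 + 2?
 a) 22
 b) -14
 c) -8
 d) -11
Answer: c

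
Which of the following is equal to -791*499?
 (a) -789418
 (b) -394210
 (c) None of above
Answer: c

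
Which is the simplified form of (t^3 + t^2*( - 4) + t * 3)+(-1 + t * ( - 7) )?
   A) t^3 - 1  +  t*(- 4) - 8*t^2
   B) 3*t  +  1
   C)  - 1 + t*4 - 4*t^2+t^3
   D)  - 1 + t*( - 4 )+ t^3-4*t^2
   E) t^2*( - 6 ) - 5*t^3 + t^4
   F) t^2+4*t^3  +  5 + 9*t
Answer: D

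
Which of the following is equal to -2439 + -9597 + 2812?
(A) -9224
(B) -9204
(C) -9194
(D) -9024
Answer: A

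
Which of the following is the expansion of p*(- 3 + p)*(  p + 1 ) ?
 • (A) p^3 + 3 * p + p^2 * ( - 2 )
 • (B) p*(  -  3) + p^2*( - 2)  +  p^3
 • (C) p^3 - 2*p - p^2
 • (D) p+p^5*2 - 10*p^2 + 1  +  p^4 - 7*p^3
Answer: B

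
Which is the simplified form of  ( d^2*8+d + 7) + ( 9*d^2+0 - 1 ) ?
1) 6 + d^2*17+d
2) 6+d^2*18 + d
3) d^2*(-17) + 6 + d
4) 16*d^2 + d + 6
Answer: 1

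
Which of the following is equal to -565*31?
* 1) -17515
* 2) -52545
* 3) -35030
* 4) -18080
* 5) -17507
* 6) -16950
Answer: 1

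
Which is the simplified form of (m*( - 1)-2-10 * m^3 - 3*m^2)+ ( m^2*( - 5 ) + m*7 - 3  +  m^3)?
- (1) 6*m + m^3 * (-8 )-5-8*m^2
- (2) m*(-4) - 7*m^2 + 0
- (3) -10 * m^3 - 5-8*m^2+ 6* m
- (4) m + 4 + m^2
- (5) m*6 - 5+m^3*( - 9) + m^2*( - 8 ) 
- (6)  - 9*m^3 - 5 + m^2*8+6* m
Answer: 5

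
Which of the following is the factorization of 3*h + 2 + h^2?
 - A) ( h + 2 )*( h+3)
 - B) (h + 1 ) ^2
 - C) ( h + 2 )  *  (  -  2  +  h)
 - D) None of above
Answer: D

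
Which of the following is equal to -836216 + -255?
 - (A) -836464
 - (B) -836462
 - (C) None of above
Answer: C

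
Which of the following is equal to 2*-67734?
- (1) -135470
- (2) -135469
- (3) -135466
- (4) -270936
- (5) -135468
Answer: 5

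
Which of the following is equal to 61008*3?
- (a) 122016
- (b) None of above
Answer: b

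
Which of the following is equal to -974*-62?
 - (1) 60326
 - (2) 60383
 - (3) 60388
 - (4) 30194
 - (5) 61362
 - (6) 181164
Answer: 3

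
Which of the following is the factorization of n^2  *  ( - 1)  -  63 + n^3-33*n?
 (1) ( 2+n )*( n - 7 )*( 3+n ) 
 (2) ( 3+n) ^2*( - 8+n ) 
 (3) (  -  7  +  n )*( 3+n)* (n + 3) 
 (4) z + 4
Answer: 3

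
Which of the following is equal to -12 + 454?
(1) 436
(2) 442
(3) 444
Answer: 2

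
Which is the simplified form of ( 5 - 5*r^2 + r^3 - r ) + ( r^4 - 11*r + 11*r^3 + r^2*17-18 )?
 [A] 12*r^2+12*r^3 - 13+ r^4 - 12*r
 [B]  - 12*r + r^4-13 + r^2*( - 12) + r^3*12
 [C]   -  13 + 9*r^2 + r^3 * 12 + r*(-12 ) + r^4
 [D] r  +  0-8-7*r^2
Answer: A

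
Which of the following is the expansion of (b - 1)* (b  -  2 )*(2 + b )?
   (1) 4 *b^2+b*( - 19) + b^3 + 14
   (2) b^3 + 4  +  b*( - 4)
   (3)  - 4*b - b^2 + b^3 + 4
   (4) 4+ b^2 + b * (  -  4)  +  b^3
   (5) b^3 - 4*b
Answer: 3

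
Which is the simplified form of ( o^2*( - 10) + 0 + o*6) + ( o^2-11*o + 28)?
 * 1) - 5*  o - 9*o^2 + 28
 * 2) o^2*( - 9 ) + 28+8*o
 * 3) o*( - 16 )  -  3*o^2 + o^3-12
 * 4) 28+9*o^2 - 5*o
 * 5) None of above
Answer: 1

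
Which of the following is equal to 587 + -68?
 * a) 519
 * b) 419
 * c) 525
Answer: a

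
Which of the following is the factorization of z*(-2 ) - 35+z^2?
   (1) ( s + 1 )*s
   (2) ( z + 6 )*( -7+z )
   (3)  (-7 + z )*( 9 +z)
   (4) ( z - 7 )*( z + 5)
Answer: 4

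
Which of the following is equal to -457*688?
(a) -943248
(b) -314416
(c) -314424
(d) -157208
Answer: b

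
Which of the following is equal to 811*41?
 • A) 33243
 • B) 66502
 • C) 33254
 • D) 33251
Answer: D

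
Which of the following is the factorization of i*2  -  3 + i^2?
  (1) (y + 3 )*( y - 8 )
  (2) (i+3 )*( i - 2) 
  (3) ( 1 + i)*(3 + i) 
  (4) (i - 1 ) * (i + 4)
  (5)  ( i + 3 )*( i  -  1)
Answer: 5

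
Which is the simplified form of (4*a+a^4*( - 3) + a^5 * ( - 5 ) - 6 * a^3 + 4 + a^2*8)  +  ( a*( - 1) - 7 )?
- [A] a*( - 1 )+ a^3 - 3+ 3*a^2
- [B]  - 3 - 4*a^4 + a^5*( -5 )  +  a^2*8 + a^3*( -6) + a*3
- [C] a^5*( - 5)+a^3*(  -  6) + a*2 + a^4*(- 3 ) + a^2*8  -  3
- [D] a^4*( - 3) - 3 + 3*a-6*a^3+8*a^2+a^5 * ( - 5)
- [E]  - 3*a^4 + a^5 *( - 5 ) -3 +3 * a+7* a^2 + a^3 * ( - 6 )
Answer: D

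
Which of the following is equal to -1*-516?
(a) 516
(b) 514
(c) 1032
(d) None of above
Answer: a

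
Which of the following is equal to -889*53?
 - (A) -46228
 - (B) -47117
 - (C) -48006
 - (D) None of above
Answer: B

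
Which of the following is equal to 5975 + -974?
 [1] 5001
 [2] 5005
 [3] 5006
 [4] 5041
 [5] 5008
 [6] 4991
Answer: 1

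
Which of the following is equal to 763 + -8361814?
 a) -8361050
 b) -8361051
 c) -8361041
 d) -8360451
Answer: b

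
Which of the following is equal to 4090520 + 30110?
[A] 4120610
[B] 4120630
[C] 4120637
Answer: B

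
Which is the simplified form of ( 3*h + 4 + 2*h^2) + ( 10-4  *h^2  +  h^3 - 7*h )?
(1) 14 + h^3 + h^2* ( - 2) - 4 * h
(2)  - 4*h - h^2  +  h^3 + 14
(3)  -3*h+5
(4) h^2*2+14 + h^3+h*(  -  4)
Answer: 1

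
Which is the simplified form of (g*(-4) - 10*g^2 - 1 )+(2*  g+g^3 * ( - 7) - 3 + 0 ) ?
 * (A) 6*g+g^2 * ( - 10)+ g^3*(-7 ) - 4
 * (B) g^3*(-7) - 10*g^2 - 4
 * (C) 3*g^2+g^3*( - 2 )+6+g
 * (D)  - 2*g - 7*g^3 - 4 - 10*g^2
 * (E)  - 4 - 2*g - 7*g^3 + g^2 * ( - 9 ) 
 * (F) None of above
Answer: D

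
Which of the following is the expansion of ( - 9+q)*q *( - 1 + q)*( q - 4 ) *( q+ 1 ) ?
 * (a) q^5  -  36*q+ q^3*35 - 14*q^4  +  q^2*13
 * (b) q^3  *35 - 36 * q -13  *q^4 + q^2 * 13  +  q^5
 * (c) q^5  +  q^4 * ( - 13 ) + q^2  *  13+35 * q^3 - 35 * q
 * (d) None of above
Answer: b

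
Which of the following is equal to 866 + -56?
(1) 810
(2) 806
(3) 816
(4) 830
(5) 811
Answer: 1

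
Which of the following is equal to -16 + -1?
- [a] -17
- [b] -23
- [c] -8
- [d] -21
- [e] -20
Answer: a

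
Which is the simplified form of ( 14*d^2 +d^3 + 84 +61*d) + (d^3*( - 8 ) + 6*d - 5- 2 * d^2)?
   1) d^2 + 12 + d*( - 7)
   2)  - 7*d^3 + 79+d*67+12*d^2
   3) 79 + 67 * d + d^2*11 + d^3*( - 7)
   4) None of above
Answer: 2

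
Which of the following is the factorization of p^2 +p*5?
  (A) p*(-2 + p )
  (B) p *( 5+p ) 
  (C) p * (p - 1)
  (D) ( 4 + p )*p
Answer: B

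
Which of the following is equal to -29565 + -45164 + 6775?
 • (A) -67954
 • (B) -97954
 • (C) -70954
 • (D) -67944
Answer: A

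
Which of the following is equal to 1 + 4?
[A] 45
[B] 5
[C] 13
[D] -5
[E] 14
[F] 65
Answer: B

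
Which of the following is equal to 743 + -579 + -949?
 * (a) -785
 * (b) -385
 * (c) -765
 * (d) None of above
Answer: a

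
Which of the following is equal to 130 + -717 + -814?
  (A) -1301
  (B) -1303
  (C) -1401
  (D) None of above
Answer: C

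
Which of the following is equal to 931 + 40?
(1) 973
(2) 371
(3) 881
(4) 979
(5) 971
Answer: 5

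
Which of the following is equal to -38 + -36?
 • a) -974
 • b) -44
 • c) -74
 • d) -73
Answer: c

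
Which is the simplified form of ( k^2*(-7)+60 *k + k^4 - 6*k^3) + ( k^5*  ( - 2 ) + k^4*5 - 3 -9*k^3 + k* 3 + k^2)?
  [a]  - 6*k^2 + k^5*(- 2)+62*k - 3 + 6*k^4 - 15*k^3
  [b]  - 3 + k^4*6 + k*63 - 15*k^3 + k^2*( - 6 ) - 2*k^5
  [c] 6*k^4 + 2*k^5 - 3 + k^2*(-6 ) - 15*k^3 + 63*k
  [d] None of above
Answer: b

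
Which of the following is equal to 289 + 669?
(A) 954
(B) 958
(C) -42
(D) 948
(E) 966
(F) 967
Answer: B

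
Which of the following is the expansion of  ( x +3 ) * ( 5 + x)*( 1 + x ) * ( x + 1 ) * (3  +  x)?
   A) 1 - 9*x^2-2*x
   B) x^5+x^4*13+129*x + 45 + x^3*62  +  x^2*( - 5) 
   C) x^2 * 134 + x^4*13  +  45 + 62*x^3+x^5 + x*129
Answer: C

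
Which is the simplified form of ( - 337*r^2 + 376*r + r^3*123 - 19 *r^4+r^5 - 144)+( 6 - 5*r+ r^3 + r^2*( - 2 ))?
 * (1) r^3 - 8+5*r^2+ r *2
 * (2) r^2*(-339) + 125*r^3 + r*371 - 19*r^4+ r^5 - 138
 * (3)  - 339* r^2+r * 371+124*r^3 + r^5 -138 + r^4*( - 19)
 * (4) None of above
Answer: 3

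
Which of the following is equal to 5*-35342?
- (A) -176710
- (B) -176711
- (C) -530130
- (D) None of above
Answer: A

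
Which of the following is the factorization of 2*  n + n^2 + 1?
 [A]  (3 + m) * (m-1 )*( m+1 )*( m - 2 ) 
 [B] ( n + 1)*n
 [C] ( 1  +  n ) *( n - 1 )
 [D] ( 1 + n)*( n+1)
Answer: D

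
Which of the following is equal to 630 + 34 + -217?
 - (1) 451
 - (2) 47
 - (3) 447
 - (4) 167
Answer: 3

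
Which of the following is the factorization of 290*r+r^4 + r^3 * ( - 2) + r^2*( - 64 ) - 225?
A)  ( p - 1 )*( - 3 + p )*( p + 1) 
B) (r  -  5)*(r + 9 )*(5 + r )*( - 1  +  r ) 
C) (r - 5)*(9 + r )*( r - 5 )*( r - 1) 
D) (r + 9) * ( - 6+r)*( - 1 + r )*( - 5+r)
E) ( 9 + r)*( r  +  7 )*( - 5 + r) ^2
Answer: C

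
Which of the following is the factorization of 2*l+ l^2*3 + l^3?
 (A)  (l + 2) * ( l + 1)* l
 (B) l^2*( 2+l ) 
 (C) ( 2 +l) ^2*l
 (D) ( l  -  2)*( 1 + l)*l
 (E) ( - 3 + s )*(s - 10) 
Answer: A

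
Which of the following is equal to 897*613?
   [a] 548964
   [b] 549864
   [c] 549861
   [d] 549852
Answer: c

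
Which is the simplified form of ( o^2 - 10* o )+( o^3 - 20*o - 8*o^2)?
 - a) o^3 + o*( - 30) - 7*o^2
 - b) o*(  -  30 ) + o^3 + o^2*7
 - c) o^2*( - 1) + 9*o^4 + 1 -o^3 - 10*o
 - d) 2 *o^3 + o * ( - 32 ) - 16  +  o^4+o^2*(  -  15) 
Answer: a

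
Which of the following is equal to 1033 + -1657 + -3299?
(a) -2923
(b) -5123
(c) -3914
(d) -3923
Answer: d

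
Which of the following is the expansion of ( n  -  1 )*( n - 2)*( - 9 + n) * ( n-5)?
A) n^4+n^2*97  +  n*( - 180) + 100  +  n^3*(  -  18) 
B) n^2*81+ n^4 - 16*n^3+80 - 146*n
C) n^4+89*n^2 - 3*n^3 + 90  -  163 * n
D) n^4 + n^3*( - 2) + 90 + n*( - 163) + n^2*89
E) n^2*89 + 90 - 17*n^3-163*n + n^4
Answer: E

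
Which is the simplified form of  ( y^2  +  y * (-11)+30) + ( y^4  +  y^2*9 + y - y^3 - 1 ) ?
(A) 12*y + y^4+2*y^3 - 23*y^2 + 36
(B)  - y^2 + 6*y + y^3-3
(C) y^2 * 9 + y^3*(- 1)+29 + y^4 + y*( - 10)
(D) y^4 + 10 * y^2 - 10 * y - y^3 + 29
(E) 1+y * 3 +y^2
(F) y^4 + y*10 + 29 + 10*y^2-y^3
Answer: D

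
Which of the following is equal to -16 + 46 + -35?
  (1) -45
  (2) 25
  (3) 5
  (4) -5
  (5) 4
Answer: 4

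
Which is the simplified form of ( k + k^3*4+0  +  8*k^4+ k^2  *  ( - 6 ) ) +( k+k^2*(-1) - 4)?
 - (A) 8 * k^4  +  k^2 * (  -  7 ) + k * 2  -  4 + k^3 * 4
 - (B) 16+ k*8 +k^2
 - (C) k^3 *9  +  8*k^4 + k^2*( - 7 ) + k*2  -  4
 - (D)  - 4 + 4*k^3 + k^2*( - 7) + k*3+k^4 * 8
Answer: A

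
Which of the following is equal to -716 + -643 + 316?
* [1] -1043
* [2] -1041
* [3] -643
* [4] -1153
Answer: 1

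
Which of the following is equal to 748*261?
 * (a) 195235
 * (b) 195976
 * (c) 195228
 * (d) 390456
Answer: c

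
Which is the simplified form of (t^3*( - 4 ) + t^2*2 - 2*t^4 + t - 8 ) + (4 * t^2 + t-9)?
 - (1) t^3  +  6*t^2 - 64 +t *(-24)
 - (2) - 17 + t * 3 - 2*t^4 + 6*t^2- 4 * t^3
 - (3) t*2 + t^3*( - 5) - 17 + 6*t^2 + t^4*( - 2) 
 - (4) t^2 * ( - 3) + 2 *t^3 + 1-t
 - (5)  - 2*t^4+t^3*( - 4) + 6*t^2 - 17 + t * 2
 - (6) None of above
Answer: 5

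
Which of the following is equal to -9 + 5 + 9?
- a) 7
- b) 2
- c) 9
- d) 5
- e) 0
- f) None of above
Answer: d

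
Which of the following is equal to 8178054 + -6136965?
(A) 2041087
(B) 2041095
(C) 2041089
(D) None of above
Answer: C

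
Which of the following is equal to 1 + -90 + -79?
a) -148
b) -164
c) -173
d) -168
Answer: d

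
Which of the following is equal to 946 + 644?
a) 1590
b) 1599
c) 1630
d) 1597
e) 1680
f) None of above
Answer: a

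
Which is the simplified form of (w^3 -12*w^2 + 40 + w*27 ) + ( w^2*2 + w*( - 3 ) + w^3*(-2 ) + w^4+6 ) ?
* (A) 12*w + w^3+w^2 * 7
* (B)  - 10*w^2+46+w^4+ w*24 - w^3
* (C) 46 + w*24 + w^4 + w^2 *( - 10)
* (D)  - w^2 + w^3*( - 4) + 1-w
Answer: B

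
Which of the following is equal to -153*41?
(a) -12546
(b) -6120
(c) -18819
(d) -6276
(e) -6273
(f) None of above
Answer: e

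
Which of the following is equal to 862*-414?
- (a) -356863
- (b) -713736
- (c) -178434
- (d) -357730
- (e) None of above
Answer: e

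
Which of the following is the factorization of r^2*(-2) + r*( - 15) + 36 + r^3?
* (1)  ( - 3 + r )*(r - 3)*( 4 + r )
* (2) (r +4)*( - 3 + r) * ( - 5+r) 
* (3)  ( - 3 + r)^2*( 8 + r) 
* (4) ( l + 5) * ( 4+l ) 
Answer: 1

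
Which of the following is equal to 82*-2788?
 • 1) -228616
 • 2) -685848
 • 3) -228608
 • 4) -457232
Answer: 1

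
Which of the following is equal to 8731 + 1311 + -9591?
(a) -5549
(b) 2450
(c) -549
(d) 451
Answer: d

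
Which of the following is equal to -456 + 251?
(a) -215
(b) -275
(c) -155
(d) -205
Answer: d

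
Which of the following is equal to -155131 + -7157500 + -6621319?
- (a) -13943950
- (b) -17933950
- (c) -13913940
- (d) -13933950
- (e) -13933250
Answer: d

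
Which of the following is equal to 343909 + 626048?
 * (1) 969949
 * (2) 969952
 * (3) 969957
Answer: 3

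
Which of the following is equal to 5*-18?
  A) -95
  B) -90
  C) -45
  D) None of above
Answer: B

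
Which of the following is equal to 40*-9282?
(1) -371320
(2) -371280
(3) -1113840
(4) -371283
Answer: 2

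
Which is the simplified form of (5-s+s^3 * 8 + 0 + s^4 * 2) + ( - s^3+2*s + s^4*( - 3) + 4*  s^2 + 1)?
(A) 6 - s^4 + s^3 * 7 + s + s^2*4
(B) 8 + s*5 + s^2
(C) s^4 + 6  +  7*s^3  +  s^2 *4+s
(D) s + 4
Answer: A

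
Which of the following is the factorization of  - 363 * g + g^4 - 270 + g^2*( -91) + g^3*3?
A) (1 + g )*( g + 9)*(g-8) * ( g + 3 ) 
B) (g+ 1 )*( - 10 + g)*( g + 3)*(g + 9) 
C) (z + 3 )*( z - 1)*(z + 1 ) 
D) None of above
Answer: B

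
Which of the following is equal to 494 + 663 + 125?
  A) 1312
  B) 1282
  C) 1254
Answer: B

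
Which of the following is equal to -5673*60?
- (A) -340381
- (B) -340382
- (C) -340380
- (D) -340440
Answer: C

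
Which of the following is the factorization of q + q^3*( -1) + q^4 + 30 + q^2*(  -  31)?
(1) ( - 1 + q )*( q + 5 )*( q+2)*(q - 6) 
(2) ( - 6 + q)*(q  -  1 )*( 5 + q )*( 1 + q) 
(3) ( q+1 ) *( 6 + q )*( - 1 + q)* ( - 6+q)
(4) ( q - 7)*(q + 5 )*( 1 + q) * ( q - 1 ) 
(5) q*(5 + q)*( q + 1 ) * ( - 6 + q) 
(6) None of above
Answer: 2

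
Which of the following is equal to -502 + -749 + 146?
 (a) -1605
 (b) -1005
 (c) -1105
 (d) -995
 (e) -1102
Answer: c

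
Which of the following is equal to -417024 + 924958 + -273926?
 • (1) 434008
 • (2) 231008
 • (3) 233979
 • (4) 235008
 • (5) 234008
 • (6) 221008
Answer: 5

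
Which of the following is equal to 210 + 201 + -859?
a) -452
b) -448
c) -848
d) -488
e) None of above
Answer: b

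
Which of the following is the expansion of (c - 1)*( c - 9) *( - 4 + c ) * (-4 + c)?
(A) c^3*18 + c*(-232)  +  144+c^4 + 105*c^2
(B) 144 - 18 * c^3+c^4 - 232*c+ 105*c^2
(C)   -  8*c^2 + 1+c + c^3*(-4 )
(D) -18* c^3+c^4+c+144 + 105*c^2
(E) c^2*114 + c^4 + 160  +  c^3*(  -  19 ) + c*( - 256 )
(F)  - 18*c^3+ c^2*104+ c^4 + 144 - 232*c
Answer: B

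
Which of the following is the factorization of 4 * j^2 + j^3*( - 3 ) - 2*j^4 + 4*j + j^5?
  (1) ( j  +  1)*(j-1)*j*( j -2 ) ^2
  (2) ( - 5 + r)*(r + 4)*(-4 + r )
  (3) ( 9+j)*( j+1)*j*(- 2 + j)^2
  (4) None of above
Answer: 4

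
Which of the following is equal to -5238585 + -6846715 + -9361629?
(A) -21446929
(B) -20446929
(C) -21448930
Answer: A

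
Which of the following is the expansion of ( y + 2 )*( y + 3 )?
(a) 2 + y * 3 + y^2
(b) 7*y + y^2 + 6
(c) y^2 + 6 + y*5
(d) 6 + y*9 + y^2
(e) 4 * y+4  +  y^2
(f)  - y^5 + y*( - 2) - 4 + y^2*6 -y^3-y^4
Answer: c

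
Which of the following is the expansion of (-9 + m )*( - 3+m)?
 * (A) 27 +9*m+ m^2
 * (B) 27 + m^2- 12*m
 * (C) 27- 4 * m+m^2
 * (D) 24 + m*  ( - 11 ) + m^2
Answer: B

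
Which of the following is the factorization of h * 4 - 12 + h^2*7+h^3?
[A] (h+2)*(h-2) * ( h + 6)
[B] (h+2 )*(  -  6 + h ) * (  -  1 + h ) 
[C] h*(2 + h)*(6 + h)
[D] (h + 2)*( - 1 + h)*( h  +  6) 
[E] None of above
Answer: D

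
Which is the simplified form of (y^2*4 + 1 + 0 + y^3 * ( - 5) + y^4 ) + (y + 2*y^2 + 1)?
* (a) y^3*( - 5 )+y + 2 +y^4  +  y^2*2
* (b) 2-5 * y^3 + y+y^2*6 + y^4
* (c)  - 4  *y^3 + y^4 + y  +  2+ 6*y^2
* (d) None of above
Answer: b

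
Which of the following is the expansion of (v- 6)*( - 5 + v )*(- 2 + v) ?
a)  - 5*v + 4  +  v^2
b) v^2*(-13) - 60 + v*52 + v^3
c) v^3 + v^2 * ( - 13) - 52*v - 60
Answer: b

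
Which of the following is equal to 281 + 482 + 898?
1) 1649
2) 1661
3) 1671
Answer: 2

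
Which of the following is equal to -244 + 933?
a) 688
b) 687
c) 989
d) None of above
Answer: d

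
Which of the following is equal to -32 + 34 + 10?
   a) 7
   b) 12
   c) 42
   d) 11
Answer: b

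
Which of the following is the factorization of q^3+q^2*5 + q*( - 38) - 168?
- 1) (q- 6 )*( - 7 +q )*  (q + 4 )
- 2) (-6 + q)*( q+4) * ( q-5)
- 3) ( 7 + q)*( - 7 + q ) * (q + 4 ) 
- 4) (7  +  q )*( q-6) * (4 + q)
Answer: 4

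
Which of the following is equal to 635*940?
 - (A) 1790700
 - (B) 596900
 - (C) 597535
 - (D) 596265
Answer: B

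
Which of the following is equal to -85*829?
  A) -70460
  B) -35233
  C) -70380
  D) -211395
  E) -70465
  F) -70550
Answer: E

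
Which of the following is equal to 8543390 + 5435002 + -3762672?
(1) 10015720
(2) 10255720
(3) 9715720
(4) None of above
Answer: 4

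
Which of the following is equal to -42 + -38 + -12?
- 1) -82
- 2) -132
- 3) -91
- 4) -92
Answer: 4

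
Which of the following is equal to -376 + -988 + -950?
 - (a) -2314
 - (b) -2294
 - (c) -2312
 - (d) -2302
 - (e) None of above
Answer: a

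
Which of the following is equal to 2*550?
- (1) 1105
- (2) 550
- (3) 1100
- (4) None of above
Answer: 3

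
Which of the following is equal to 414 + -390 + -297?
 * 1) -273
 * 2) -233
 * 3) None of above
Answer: 1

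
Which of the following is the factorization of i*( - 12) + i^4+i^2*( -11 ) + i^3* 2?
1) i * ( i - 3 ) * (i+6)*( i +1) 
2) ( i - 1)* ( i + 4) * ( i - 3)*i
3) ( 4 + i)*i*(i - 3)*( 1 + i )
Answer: 3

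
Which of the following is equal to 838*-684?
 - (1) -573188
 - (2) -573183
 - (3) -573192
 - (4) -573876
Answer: 3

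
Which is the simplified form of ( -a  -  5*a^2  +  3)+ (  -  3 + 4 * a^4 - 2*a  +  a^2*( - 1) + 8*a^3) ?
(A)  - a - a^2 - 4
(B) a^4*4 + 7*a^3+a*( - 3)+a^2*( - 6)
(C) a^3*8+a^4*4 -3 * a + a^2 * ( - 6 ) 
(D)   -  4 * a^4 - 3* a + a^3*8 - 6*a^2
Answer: C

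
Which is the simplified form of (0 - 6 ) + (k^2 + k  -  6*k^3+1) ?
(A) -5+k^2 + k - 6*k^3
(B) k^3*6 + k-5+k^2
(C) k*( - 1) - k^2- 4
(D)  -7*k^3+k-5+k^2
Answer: A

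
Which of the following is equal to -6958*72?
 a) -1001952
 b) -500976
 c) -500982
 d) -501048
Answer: b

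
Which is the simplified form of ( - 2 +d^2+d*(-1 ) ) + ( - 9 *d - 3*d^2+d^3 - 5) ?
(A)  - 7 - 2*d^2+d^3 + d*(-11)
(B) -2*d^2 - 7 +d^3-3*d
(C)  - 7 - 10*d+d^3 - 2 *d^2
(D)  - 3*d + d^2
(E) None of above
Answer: C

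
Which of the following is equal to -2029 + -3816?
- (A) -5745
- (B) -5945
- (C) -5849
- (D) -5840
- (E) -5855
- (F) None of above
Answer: F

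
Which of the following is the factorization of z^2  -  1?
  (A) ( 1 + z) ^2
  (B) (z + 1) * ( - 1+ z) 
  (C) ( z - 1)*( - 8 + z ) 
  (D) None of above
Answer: B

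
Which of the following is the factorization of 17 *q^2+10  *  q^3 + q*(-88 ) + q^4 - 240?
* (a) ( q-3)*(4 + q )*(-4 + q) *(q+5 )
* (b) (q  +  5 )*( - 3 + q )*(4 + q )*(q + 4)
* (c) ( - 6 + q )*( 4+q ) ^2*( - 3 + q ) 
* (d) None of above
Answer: b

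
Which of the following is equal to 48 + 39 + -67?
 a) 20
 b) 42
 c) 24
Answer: a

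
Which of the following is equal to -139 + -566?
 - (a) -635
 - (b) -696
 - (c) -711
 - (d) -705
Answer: d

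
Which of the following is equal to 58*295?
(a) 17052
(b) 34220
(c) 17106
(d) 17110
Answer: d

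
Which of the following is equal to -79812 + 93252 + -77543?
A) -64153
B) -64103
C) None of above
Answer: B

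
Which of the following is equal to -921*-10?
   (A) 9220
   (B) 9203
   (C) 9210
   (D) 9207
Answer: C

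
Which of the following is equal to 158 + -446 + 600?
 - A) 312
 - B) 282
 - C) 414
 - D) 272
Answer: A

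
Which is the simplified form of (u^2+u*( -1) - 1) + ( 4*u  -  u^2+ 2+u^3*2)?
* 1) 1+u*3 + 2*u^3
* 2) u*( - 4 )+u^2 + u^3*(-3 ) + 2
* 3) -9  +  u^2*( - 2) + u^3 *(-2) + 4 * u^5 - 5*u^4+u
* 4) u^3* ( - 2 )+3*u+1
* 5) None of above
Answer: 1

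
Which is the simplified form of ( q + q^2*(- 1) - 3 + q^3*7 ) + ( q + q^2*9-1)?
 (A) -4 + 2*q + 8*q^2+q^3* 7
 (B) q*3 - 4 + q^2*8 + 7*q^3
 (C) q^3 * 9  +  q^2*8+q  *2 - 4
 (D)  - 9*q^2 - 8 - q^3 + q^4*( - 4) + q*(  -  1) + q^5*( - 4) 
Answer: A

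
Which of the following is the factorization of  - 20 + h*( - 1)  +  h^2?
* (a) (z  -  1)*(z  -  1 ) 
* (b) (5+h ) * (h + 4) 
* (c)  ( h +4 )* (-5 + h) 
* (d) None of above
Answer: c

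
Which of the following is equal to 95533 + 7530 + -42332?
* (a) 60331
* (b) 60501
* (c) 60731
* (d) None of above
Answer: c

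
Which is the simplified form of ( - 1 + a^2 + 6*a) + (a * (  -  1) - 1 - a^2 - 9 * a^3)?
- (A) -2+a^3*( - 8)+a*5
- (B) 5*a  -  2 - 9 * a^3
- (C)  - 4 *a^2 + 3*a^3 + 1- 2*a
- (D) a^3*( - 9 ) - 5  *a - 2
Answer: B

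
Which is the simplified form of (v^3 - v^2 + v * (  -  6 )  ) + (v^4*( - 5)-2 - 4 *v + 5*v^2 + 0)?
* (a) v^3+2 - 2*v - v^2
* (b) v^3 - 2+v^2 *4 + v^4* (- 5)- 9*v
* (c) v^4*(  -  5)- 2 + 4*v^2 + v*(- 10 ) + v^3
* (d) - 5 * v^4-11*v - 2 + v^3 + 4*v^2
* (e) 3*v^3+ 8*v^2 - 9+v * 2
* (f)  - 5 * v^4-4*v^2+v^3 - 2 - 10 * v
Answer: c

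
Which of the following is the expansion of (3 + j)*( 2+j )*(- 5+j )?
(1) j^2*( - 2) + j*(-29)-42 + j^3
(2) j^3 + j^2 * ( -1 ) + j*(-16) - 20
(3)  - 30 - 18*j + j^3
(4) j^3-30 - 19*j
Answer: 4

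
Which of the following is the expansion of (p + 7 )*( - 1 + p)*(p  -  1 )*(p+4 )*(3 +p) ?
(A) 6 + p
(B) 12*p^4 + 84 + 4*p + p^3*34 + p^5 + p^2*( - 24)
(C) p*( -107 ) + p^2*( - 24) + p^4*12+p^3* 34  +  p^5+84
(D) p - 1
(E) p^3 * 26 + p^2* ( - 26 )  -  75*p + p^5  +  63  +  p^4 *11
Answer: C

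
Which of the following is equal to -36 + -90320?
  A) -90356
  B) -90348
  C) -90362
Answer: A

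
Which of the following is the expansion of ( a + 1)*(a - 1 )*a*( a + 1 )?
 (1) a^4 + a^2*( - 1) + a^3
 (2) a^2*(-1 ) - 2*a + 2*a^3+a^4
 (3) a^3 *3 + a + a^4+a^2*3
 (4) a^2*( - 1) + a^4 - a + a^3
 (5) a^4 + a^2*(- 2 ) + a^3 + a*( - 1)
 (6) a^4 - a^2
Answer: 4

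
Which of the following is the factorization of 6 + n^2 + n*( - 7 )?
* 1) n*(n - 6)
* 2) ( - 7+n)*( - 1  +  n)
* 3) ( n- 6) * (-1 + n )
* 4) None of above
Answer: 3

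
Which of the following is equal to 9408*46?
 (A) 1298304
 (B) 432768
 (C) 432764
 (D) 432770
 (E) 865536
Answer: B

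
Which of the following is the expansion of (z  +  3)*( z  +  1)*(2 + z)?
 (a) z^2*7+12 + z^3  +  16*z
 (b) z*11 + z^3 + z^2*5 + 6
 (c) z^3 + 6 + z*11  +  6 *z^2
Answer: c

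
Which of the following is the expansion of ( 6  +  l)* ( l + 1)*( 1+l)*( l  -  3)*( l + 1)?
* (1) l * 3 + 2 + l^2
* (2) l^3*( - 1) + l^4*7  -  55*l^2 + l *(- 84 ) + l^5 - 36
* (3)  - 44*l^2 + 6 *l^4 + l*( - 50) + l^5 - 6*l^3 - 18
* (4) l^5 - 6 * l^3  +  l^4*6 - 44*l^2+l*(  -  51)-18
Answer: 4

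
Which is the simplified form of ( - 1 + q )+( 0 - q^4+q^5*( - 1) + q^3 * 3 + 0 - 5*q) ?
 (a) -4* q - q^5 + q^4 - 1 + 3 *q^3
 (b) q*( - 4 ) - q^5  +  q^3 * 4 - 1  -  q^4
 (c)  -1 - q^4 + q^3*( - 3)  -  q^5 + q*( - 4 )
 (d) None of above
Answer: d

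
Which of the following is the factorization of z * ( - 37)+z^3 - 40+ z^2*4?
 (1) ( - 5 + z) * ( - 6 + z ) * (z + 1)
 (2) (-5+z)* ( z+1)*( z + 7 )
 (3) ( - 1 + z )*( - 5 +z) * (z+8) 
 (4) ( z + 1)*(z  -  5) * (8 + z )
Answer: 4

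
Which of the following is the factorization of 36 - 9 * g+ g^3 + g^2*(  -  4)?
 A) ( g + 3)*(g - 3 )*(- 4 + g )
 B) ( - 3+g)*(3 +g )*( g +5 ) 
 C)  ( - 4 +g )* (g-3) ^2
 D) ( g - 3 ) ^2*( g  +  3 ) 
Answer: A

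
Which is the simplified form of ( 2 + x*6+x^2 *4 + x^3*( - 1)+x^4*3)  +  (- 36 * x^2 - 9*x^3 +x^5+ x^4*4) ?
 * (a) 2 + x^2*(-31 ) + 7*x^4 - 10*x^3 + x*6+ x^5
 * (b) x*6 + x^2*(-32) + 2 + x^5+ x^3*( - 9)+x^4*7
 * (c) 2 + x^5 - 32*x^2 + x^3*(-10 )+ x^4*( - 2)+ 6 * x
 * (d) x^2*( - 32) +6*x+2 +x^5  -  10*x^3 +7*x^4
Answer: d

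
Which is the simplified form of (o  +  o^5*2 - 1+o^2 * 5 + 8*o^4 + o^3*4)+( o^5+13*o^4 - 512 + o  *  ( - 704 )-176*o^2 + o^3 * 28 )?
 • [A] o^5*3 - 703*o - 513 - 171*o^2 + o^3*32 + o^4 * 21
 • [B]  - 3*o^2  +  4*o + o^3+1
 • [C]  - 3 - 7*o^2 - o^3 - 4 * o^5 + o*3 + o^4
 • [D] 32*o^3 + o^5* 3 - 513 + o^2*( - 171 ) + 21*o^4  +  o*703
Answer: A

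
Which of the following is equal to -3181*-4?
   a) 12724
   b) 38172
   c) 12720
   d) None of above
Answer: a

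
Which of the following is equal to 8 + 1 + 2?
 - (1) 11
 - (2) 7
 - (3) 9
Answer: 1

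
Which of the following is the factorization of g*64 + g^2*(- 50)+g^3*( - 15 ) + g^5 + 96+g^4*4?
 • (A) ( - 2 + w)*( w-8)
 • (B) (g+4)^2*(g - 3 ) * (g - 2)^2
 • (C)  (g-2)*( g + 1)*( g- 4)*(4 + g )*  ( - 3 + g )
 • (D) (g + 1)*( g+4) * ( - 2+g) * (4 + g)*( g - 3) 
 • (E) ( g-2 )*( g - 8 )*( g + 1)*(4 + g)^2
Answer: D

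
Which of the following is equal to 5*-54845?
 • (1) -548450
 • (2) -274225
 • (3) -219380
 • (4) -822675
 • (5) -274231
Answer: 2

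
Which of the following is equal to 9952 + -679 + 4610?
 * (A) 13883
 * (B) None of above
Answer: A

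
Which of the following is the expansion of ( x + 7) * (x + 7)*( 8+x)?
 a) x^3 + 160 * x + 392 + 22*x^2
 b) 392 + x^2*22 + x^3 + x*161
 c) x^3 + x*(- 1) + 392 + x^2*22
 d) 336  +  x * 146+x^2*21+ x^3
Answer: b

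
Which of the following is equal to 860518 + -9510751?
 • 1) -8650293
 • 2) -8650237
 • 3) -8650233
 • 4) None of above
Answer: 3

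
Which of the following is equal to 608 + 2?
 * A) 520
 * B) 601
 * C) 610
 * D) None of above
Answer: C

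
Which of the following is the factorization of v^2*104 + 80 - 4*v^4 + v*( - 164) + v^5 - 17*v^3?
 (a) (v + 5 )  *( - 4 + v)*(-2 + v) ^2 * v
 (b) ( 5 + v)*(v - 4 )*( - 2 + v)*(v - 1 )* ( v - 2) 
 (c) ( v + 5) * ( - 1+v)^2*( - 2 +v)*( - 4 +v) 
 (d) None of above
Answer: b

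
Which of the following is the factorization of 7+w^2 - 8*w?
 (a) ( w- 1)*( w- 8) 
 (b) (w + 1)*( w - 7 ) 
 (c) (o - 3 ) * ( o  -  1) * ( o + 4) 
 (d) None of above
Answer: d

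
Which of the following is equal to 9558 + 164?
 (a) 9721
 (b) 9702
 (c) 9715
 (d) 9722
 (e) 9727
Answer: d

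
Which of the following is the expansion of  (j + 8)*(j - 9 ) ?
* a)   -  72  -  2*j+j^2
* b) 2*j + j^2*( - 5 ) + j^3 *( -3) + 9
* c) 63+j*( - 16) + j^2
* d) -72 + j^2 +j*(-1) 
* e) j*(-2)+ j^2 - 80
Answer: d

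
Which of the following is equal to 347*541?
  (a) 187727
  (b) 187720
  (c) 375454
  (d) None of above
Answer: a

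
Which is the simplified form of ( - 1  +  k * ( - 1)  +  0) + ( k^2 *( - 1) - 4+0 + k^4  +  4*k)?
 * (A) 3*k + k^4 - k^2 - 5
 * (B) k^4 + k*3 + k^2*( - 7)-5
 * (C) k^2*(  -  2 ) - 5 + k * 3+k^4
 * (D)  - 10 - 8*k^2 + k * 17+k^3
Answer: A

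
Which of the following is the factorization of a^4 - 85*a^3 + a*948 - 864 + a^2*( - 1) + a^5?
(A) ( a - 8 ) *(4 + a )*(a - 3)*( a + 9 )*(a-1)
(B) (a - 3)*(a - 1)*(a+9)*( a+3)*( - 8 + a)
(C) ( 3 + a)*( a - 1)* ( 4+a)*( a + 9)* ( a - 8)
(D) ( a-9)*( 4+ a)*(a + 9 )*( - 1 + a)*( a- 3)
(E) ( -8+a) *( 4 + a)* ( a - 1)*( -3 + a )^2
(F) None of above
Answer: A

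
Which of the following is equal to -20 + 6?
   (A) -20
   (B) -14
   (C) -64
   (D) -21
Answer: B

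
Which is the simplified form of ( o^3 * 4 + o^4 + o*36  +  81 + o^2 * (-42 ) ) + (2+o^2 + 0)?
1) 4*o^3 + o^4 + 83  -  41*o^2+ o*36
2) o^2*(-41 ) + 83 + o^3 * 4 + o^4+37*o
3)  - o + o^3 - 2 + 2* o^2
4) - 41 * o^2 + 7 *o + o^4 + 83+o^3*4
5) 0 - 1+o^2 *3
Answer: 1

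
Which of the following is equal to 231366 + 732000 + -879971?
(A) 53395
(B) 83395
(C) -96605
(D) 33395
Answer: B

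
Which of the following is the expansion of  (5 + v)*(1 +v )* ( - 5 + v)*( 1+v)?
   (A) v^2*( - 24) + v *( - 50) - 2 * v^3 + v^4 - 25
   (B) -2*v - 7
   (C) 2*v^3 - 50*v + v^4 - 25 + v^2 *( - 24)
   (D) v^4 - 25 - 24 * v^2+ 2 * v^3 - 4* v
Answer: C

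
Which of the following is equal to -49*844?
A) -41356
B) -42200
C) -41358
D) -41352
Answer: A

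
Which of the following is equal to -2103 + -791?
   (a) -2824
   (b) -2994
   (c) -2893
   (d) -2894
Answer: d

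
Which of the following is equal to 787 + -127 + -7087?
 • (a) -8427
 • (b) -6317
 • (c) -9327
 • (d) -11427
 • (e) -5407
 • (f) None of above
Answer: f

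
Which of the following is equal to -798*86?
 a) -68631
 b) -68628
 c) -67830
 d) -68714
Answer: b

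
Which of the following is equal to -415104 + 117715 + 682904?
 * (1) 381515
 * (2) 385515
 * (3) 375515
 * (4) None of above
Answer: 2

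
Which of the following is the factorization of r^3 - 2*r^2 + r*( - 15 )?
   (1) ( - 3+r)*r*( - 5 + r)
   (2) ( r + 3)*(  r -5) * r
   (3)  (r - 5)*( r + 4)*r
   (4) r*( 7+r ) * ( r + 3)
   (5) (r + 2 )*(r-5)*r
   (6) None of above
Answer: 2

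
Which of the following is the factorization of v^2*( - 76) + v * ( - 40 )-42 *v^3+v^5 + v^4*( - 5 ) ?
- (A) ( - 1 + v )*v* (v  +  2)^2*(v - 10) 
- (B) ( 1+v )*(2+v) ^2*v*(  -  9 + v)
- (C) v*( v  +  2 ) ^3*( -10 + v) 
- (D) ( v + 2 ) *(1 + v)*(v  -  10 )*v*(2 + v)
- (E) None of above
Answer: D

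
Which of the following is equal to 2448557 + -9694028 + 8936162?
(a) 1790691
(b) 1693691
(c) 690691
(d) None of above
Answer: d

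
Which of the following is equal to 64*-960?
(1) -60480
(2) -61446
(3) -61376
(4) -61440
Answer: 4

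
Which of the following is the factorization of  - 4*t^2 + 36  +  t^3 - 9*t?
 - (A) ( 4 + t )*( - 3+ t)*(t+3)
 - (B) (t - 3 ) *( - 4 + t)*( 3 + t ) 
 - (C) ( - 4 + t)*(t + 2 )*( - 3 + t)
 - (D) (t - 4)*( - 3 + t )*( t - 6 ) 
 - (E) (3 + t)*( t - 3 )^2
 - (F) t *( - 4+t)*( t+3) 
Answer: B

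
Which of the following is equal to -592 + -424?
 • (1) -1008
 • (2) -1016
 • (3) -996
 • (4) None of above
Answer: 2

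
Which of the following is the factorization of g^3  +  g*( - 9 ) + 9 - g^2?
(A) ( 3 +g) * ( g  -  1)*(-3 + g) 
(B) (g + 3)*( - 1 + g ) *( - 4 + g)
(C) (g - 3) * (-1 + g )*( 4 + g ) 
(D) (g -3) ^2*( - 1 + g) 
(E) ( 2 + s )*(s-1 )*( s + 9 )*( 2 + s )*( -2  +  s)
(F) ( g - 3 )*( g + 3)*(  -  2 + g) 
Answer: A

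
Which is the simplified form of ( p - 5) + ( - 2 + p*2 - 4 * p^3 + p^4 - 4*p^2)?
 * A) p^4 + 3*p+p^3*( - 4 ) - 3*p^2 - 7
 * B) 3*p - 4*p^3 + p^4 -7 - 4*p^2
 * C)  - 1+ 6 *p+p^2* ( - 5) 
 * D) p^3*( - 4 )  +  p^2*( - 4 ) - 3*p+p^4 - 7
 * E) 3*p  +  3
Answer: B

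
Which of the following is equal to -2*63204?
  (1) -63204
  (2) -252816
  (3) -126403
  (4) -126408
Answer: 4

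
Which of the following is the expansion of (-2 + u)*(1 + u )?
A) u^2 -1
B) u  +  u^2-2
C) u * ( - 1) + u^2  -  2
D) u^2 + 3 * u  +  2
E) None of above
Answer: C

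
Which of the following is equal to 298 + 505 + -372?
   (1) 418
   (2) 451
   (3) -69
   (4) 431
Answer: 4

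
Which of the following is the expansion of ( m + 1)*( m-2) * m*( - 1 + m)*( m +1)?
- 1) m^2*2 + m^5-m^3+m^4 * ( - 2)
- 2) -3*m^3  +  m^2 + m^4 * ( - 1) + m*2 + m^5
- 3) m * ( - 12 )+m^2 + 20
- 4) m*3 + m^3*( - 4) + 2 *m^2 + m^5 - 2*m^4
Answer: 2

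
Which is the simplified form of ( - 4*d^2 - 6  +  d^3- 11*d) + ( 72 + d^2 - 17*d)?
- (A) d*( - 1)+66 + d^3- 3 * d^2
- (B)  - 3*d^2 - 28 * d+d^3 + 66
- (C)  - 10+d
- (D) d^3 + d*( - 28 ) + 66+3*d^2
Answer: B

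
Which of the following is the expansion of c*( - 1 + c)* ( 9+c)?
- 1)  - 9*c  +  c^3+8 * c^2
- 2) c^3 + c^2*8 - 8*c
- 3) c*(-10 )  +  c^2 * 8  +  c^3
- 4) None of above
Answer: 1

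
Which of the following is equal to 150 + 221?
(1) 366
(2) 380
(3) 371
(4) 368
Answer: 3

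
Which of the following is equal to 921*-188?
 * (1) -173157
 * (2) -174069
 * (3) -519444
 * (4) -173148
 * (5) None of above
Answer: 4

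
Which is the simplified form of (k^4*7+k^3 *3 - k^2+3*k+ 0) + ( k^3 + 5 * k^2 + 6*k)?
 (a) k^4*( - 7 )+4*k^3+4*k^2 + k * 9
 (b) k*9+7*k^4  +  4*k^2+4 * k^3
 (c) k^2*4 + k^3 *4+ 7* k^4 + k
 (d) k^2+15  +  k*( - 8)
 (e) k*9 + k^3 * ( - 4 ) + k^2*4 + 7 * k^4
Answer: b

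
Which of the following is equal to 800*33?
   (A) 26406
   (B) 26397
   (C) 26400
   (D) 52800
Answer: C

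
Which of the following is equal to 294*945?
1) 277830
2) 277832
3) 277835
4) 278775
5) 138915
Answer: 1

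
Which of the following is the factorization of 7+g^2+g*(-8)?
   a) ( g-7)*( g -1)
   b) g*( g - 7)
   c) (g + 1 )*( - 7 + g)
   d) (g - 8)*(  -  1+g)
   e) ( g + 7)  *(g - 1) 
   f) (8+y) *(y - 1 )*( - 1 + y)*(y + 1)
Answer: a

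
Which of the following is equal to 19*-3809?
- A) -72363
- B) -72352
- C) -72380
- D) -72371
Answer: D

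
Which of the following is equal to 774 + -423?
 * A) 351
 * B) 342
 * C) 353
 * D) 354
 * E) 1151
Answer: A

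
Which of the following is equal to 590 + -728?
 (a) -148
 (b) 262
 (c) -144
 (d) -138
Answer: d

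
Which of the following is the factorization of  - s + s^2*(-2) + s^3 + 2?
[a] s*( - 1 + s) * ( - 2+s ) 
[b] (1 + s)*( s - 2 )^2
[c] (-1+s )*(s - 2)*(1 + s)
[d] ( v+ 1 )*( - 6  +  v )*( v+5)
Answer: c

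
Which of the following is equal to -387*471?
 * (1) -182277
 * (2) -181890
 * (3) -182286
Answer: 1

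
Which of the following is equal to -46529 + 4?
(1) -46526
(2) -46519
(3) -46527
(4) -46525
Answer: 4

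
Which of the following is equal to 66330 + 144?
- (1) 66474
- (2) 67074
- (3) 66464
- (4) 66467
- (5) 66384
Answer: 1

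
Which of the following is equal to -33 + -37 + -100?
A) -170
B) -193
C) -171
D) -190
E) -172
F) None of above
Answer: A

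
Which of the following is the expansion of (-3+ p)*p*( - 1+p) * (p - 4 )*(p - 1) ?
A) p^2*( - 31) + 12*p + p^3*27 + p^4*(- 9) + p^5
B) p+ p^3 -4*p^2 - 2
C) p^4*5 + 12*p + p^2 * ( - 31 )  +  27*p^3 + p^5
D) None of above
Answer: A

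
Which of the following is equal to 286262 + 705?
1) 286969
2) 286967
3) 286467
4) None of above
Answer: 2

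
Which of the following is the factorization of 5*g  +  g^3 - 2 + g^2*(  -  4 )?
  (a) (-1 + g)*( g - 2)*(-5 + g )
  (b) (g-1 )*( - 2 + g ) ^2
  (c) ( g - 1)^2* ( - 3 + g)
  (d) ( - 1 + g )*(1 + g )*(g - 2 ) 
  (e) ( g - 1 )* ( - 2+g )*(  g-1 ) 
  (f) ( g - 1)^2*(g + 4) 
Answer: e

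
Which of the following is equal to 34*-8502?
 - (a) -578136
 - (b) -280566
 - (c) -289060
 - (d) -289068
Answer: d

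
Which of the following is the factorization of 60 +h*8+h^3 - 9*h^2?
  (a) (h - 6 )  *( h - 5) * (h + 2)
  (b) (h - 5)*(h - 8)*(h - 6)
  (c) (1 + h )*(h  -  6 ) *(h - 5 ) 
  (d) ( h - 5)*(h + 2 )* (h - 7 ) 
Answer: a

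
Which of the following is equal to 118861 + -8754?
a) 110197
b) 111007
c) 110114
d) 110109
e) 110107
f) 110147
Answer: e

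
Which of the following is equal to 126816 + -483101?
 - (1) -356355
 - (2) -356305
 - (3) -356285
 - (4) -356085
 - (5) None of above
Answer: 3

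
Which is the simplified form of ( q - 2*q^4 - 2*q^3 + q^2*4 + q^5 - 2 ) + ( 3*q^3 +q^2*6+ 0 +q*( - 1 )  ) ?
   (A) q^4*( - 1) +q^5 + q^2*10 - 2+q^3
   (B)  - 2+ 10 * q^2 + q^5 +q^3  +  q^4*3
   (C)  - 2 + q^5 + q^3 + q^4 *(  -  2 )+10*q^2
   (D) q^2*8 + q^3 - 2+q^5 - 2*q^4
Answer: C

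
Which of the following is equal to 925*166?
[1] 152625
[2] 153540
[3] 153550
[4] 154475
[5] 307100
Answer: 3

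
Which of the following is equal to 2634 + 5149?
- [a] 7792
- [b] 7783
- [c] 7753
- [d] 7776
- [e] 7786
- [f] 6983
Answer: b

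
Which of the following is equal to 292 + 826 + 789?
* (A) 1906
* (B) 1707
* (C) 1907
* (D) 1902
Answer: C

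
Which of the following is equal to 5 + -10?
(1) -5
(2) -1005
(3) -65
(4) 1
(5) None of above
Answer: 1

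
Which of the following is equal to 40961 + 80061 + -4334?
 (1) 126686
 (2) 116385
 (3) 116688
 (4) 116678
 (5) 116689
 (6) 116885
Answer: 3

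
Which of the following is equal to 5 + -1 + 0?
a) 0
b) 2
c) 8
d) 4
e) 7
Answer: d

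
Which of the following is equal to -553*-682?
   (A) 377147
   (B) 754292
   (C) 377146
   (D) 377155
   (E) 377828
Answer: C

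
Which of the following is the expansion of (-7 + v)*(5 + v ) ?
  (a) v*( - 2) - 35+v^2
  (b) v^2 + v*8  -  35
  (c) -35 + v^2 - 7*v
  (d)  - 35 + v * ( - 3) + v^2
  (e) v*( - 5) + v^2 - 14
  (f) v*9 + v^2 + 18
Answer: a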